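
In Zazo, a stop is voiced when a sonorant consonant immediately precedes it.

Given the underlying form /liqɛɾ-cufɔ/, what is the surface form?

[liqɛɾɟufɔ]

The rule targets /c/ (voiceless palatal stop), which sits after the trigger /ɾ/ (voiced).
The voiced palatal stop is [ɟ], so /c/ → [ɟ].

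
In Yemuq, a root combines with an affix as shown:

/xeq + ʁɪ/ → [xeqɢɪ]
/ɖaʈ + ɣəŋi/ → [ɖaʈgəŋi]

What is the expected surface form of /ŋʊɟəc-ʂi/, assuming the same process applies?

The data show progressive manner assimilation: /ʁ/ → [ɢ] after /q/; /ɣ/ → [g] after /ʈ/. In each pair only manner changes, matching the preceding consonant, while place and voice stay constant.
/ʂ/ is a voiceless retroflex fricative. The preceding trigger /c/ is a stop, so /ʂ/ must become a stop as well.
A voiceless retroflex stop is [ʈ], so the surface segment is [ʈ].

[ŋʊɟəcʈi]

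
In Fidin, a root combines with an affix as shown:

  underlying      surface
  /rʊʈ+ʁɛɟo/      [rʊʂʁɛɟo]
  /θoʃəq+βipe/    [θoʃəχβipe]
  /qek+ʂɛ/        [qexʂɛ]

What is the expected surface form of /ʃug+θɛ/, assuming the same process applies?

[ʃuɣθɛ]

The data show regressive manner assimilation: /ʈ/ → [ʂ] before /ʁ/; /q/ → [χ] before /β/; /k/ → [x] before /ʂ/. In each pair only manner changes, matching the following consonant, while place and voice stay constant.
The rule targets /g/ (voiced velar stop), which sits before the trigger /θ/ (fricative).
The voiced velar fricative is [ɣ], so /g/ → [ɣ].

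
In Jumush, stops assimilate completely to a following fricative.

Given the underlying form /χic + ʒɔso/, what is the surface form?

[χiʒʒɔso]

/c/ is the segment targeted by the rule; it sits immediately before /ʒ/, so it assimilates completely and surfaces as [ʒ].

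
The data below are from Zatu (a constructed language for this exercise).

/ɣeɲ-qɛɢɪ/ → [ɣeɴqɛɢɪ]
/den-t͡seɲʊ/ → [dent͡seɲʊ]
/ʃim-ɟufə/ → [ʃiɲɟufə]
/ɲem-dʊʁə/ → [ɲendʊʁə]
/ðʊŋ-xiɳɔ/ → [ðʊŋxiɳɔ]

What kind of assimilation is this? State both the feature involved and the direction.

regressive place assimilation

Comparing underlying and surface forms, /ɲ/ → [ɴ] is the alternation; the neighbouring /q/ is constant.
The change palatal → uvular matches the place of the following /q/, identifying this as place assimilation.
Manner and voice are unchanged, so the assimilation is partial, not total.
The other alternating forms pattern the same way: /m/ → [ɲ] before /ɟ/ (bilabial → palatal, matching palatal); /m/ → [n] before /d/ (bilabial → alveolar, matching alveolar) — only place changes, and always toward the following segment.
Nothing changes in [dent͡seɲʊ], [ðʊŋxiɳɔ]: there the adjacent consonants already agree in place (/n/ and /t͡s/ are both alveolar; /ŋ/ and /x/ are both velar), so these forms are consistent with the same rule.
The trigger is the following segment, so the direction is regressive (anticipatory).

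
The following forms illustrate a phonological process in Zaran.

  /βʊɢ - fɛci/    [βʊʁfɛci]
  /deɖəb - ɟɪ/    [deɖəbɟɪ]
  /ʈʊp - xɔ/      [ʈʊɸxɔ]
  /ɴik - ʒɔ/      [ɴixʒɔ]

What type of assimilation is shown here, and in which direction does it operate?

The segment that alternates is /ɢ/, which surfaces as [ʁ] when adjacent to /f/.
The change stop → fricative matches the manner of the following /f/, identifying this as manner assimilation.
Place and voice are unchanged, so the assimilation is partial, not total.
Checking the remaining alternations: /p/ → [ɸ] before /x/ (stop → fricative, matching a fricative); /k/ → [x] before /ʒ/ (stop → fricative, matching a fricative) — only manner changes, and always toward the following segment.
No alternation appears in [deɖəbɟɪ]: there the adjacent consonants already agree in manner (/b/ and /ɟ/ are both stops), so this form is consistent with the same rule.
The trigger is the following segment, so the direction is regressive (anticipatory).

regressive manner assimilation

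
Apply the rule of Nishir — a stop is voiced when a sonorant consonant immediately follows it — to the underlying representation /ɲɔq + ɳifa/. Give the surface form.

[ɲɔɢɳifa]

The rule targets /q/ (voiceless uvular stop), which sits before the trigger /ɳ/ (voiced).
A voiced uvular stop is [ɢ], so the surface segment is [ɢ].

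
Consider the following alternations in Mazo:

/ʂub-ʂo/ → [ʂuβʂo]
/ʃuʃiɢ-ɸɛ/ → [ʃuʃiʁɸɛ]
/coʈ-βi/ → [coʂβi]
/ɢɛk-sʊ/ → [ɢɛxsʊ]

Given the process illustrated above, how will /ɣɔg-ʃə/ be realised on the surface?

The data show regressive manner assimilation: /b/ → [β] before /ʂ/; /ɢ/ → [ʁ] before /ɸ/; /ʈ/ → [ʂ] before /β/; /k/ → [x] before /s/. In each pair only manner changes, matching the following consonant, while place and voice stay constant.
/g/ is a voiced velar stop. The following trigger /ʃ/ is a fricative, so /g/ must become a fricative as well.
A voiced velar fricative is [ɣ], so the surface segment is [ɣ].

[ɣɔɣʃə]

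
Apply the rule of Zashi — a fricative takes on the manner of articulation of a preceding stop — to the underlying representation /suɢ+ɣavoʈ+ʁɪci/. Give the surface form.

[suɢgavoʈɢɪci]

/ɣ/ is a voiced velar fricative. The preceding trigger /ɢ/ is a stop, so /ɣ/ must become a stop as well.
The voiced velar stop is [g], so /ɣ/ → [g].
The same rule applies at the second boundary: /ʁ/ → [ɢ] next to /ʈ/.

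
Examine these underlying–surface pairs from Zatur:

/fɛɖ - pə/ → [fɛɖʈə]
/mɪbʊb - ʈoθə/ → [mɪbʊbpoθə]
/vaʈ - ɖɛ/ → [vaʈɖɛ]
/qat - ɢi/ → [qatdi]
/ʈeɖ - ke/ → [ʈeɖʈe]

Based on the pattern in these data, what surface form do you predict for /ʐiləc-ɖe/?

[ʐiləcɟe]

The data show progressive place assimilation: /p/ → [ʈ] after /ɖ/; /ʈ/ → [p] after /b/; /ɢ/ → [d] after /t/; /k/ → [ʈ] after /ɖ/. In each pair only place changes, matching the preceding consonant, while manner and voice stay constant.
No alternation appears in [vaʈɖɛ]: there the adjacent consonants already agree in place (/ɖ/ and /ʈ/ are both retroflex), so this form is consistent with the same rule.
/ɖ/ is a voiced retroflex stop. The preceding trigger /c/ is palatal, so /ɖ/ must become palatal as well.
A voiced palatal stop is [ɟ], so the surface segment is [ɟ].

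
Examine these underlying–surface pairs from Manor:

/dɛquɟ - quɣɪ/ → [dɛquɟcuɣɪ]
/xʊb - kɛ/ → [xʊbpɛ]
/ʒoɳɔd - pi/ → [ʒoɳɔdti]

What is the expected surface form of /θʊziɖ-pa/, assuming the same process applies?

[θʊziɖʈa]

The data show progressive place assimilation: /q/ → [c] after /ɟ/; /k/ → [p] after /b/; /p/ → [t] after /d/. In each pair only place changes, matching the preceding consonant, while manner and voice stay constant.
The rule targets /p/ (voiceless bilabial stop), which sits after the trigger /ɖ/ (retroflex).
Changing only its place to retroflex gives [ʈ] — the voiceless retroflex stop.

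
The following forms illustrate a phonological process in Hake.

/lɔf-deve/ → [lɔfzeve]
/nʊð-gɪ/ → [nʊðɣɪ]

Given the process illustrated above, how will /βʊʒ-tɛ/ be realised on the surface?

The data show progressive manner assimilation: /d/ → [z] after /f/; /g/ → [ɣ] after /ð/. In each pair only manner changes, matching the preceding consonant, while place and voice stay constant.
/t/ is a voiceless alveolar stop. The preceding trigger /ʒ/ is a fricative, so /t/ must become a fricative as well.
The voiceless alveolar fricative is [s], so /t/ → [s].

[βʊʒsɛ]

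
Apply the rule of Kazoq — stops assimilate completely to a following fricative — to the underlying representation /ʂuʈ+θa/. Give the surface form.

[ʂuθθa]

/ʈ/ is the segment targeted by the rule; it sits immediately before /θ/, so it assimilates completely and surfaces as [θ].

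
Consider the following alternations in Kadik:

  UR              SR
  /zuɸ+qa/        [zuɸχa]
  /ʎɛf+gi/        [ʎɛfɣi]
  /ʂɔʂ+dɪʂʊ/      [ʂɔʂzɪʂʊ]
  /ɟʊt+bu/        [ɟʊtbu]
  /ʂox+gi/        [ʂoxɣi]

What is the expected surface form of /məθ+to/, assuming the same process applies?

The data show progressive manner assimilation: /q/ → [χ] after /ɸ/; /g/ → [ɣ] after /f/; /d/ → [z] after /ʂ/; /g/ → [ɣ] after /x/. In each pair only manner changes, matching the preceding consonant, while place and voice stay constant.
Nothing changes in [ɟʊtbu]: there the adjacent consonants already agree in manner (/b/ and /t/ are both stops), so this form is consistent with the same rule.
/t/ is a voiceless alveolar stop. The preceding trigger /θ/ is a fricative, so /t/ must become a fricative as well.
A voiceless alveolar fricative is [s], so the surface segment is [s].

[məθso]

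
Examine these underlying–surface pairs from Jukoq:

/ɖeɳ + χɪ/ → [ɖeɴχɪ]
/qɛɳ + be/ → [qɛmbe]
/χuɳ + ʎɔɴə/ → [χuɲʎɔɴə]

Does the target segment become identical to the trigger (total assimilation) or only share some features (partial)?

Comparing underlying and surface forms, /ɳ/ → [ɴ] is the alternation; the neighbouring /χ/ is constant.
/ɳ/ is retroflex while /χ/ is uvular; the output [ɴ] is uvular, matching the trigger — so the feature that spreads is place.
Manner and voice are unchanged, so the assimilation is partial, not total.
Checking the remaining alternations: /ɳ/ → [m] before /b/ (retroflex → bilabial, matching bilabial); /ɳ/ → [ɲ] before /ʎ/ (retroflex → palatal, matching palatal) — only place changes, and always toward the following segment.

partial assimilation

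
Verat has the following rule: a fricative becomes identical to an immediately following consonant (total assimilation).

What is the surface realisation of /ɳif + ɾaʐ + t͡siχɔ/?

[ɳiɾɾat͡st͡siχɔ]

/f/ is the segment targeted by the rule; it sits immediately before /ɾ/, so it assimilates completely and surfaces as [ɾ].
The same rule applies at the second boundary: /ʐ/ → [t͡s] next to /t͡s/.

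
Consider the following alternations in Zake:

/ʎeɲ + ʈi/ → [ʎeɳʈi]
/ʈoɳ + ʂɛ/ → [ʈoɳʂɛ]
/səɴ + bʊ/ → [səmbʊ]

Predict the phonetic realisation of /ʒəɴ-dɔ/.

[ʒəndɔ]

The data show regressive place assimilation: /ɲ/ → [ɳ] before /ʈ/; /ɴ/ → [m] before /b/. In each pair only place changes, matching the following consonant, while manner and voice stay constant.
Nothing changes in [ʈoɳʂɛ]: there the adjacent consonants already agree in place (/ɳ/ and /ʂ/ are both retroflex), so this form is consistent with the same rule.
The rule targets /ɴ/ (voiced uvular nasal), which sits before the trigger /d/ (alveolar).
Changing only its place to alveolar gives [n] — the voiced alveolar nasal.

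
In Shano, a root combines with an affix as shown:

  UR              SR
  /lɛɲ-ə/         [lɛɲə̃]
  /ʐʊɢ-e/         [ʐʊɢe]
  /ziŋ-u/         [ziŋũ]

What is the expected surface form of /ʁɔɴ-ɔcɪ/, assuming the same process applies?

The data show progressive nasality assimilation (vowel nasalisation): /ə/ → [ə̃] after /ɲ/; /u/ → [ũ] after /ŋ/ — a vowel is nasalised by an immediately preceding nasal consonant.
No change occurs in [ʐʊɢe] because the vowel at the boundary is adjacent to an oral consonant, not a nasal (/e/ next to /ɢ/).
The vowel /ɔ/ is adjacent to the preceding nasal /ɴ/, so it acquires [+nasal] and surfaces as [ɔ̃].

[ʁɔɴɔ̃cɪ]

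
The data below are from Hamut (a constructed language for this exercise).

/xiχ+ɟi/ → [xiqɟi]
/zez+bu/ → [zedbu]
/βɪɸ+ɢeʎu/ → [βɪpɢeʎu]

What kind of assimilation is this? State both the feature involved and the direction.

Underlying /χ/ is realised as [q] next to /ɟ/; /ɟ/ itself does not change.
/χ/ is a fricative while /ɟ/ is a stop; the output [q] is a stop, matching the trigger — so the feature that spreads is manner.
Place and voice are unchanged, so the assimilation is partial, not total.
The same holds elsewhere in the data: /z/ → [d] before /b/ (fricative → stop, matching a stop); /ɸ/ → [p] before /ɢ/ (fricative → stop, matching a stop) — only manner changes, and always toward the following segment.
Since the segment that changes precedes the conditioning segment, the assimilation is regressive.

regressive manner assimilation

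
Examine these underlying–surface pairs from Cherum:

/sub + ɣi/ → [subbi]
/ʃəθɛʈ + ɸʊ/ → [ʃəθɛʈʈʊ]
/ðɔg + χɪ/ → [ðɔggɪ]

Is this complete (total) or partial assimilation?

total assimilation

Comparing underlying and surface forms, /ɣ/ → [b] is the alternation; the neighbouring /b/ is constant.
The output [b] is identical to the trigger /b/ — every feature (place, manner, voicing) has been copied — so this is total assimilation.
The other forms behave the same way: /ɸ/ → [ʈ] after /ʈ/; /χ/ → [g] after /g/ — in each case the output is a copy of the preceding consonant.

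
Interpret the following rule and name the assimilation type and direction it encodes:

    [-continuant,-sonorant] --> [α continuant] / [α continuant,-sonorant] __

progressive manner assimilation

The shared variable α links the value of [continuant] on the target to that of the neighbouring obstruent. [continuant] distinguishes stops from fricatives — a manner-of-articulation feature — so this is manner assimilation.
The conditioning segment sits to the left of the focus bar, meaning the trigger precedes the segment that changes — progressive assimilation.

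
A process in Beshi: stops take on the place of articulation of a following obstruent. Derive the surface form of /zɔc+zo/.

The rule targets /c/ (voiceless palatal stop), which sits before the trigger /z/ (alveolar).
The voiceless alveolar stop is [t], so /c/ → [t].

[zɔtzo]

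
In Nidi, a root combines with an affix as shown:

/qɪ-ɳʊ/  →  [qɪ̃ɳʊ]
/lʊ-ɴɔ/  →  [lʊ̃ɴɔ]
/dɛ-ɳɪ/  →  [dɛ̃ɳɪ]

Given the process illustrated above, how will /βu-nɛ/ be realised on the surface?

The data show regressive nasality assimilation (vowel nasalisation): /ɪ/ → [ɪ̃] before /ɳ/; /ʊ/ → [ʊ̃] before /ɴ/; /ɛ/ → [ɛ̃] before /ɳ/ — a vowel is nasalised by an immediately following nasal consonant.
/u/ sits next to the nasal /n/ and is therefore nasalised to [ũ].

[βũnɛ]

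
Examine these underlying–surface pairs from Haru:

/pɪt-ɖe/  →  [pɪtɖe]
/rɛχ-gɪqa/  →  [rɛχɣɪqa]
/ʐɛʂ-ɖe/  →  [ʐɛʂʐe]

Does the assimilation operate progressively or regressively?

progressive

Comparing underlying and surface forms, /g/ → [ɣ] is the alternation; the neighbouring /χ/ is constant.
/g/ is a stop while /χ/ is a fricative; the output [ɣ] is a fricative, matching the trigger — so the feature that spreads is manner.
Checking the remaining alternation: /ɖ/ → [ʐ] after /ʂ/ (stop → fricative, matching a fricative) — only manner changes, and always toward the preceding segment.
No alternation appears in [pɪtɖe]: there the adjacent consonants already agree in manner (/ɖ/ and /t/ are both stops), so this form is consistent with the same rule.
The trigger is the preceding segment, so the direction is progressive (perseverative).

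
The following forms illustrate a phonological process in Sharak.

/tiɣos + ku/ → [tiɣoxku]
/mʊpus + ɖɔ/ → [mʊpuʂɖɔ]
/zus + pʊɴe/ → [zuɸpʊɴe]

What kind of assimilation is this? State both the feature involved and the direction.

The segment that alternates is /s/, which surfaces as [x] when adjacent to /k/.
The change alveolar → velar matches the place of the following /k/, identifying this as place assimilation.
Manner and voice are unchanged, so the assimilation is partial, not total.
Checking the remaining alternations: /s/ → [ʂ] before /ɖ/ (alveolar → retroflex, matching retroflex); /s/ → [ɸ] before /p/ (alveolar → bilabial, matching bilabial) — only place changes, and always toward the following segment.
The trigger is the following segment, so the direction is regressive (anticipatory).

regressive place assimilation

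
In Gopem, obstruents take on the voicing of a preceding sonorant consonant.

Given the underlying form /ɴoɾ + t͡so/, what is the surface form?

[ɴoɾd͡zo]

The rule targets /t͡s/ (voiceless alveolar affricate), which sits after the trigger /ɾ/ (voiced).
Changing only its voicing to voiced gives [d͡z] — the voiced alveolar affricate.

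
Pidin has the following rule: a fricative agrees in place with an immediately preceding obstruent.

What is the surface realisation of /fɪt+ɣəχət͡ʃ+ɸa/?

The rule targets /ɣ/ (voiced velar fricative), which sits after the trigger /t/ (alveolar).
A voiced alveolar fricative is [z], so the surface segment is [z].
At the second juncture, /ɸ/ likewise becomes [ʃ] adjacent to /t͡ʃ/.

[fɪtzəχət͡ʃʃa]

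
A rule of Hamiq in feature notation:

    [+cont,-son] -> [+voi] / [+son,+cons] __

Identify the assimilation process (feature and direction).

The structural change is [+voi], and the conditioning segment [+son,+cons] (a sonorant consonant) is itself voiced, so the target comes to share the voicing of its neighbour — voicing assimilation.
Since the environment is written before the underscore, the trigger precedes the target; the direction is progressive.

progressive voicing assimilation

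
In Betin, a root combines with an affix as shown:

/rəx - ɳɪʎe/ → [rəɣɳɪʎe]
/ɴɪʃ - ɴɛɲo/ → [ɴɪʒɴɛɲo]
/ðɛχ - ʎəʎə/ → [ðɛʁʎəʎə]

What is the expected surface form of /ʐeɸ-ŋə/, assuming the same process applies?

The data show regressive voicing assimilation: /x/ → [ɣ] before /ɳ/; /ʃ/ → [ʒ] before /ɴ/; /χ/ → [ʁ] before /ʎ/. In each pair only voicing changes, matching the following consonant, while place and manner stay constant.
/ɸ/ is a voiceless bilabial fricative. The following trigger /ŋ/ is voiced, so /ɸ/ must become voiced as well.
The voiced bilabial fricative is [β], so /ɸ/ → [β].

[ʐeβŋə]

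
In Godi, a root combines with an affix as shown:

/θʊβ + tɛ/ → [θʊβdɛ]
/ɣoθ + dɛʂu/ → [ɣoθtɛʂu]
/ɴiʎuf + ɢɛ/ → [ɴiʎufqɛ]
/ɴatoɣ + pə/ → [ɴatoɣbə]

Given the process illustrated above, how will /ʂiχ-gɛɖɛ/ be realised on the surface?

[ʂiχkɛɖɛ]

The data show progressive voicing assimilation: /t/ → [d] after /β/; /d/ → [t] after /θ/; /ɢ/ → [q] after /f/; /p/ → [b] after /ɣ/. In each pair only voicing changes, matching the preceding consonant, while place and manner stay constant.
The rule targets /g/ (voiced velar stop), which sits after the trigger /χ/ (voiceless).
The voiceless velar stop is [k], so /g/ → [k].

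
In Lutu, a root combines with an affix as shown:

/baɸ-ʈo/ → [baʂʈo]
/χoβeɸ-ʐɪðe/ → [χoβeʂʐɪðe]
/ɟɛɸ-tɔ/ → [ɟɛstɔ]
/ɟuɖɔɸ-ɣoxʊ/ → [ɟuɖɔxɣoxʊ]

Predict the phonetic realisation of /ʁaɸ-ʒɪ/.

The data show regressive place assimilation: /ɸ/ → [ʂ] before /ʈ/; /ɸ/ → [ʂ] before /ʐ/; /ɸ/ → [s] before /t/; /ɸ/ → [x] before /ɣ/. In each pair only place changes, matching the following consonant, while manner and voice stay constant.
The rule targets /ɸ/ (voiceless bilabial fricative), which sits before the trigger /ʒ/ (postalveolar).
The voiceless postalveolar fricative is [ʃ], so /ɸ/ → [ʃ].

[ʁaʃʒɪ]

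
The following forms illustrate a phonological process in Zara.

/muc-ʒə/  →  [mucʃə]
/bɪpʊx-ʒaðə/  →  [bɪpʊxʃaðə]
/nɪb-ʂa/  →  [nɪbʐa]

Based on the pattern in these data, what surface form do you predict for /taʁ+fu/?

[taʁvu]

The data show progressive voicing assimilation: /ʒ/ → [ʃ] after /c/; /ʒ/ → [ʃ] after /x/; /ʂ/ → [ʐ] after /b/. In each pair only voicing changes, matching the preceding consonant, while place and manner stay constant.
The rule targets /f/ (voiceless labiodental fricative), which sits after the trigger /ʁ/ (voiced).
A voiced labiodental fricative is [v], so the surface segment is [v].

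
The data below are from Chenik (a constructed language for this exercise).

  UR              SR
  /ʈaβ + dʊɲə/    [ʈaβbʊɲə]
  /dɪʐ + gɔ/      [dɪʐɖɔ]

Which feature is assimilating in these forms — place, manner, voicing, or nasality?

Comparing underlying and surface forms, /d/ → [b] is the alternation; the neighbouring /β/ is constant.
/d/ is alveolar while /β/ is bilabial; the output [b] is bilabial, matching the trigger — so the feature that spreads is place.
Checking the remaining alternation: /g/ → [ɖ] after /ʐ/ (velar → retroflex, matching retroflex) — only place changes, and always toward the preceding segment.

place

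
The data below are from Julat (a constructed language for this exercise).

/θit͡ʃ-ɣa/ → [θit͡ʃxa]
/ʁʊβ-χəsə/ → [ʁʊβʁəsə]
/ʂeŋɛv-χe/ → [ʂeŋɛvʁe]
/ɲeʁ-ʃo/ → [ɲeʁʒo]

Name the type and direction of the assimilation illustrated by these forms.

The segment that alternates is /ɣ/, which surfaces as [x] when adjacent to /t͡ʃ/.
/ɣ/ is voiced while /t͡ʃ/ is voiceless; the output [x] is voiceless, matching the trigger — so the feature that spreads is voicing.
Place and manner are unchanged, so the assimilation is partial, not total.
The same holds elsewhere in the data: /χ/ → [ʁ] after /β/ (voiceless → voiced, matching voiced); /χ/ → [ʁ] after /v/ (voiceless → voiced, matching voiced); /ʃ/ → [ʒ] after /ʁ/ (voiceless → voiced, matching voiced) — only voicing changes, and always toward the preceding segment.
Since the segment that changes follows the conditioning segment, the assimilation is progressive.

progressive voicing assimilation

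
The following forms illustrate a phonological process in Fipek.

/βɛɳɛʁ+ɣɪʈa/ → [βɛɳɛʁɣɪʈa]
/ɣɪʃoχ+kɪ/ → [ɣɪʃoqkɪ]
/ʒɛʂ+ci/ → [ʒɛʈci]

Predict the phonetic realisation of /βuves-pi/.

The data show regressive manner assimilation: /χ/ → [q] before /k/; /ʂ/ → [ʈ] before /c/. In each pair only manner changes, matching the following consonant, while place and voice stay constant.
Nothing changes in [βɛɳɛʁɣɪʈa]: there the adjacent consonants already agree in manner (/ʁ/ and /ɣ/ are both fricatives), so this form is consistent with the same rule.
/s/ is a voiceless alveolar fricative. The following trigger /p/ is a stop, so /s/ must become a stop as well.
A voiceless alveolar stop is [t], so the surface segment is [t].

[βuvetpi]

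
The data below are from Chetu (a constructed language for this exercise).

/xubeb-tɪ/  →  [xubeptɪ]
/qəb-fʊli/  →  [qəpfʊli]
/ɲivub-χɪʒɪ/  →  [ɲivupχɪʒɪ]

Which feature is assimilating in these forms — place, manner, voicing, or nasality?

Comparing underlying and surface forms, /b/ → [p] is the alternation; the neighbouring /t/ is constant.
/b/ is voiced while /t/ is voiceless; the output [p] is voiceless, matching the trigger — so the feature that spreads is voicing.
The other alternating forms pattern the same way: /b/ → [p] before /f/ (voiced → voiceless, matching voiceless); /b/ → [p] before /χ/ (voiced → voiceless, matching voiceless) — only voicing changes, and always toward the following segment.

voicing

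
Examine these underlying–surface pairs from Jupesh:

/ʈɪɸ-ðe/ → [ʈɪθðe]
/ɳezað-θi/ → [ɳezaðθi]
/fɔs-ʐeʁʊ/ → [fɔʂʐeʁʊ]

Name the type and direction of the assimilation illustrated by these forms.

The segment that alternates is /ɸ/, which surfaces as [θ] when adjacent to /ð/.
The change bilabial → dental matches the place of the following /ð/, identifying this as place assimilation.
Manner and voice are unchanged, so the assimilation is partial, not total.
Checking the remaining alternation: /s/ → [ʂ] before /ʐ/ (alveolar → retroflex, matching retroflex) — only place changes, and always toward the following segment.
Nothing changes in [ɳezaðθi]: there the adjacent consonants already agree in place (/ð/ and /θ/ are both dental), so this form is consistent with the same rule.
Since the segment that changes precedes the conditioning segment, the assimilation is regressive.

regressive place assimilation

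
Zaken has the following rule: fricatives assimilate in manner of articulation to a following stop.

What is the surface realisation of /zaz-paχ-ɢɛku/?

The rule targets /z/ (voiced alveolar fricative), which sits before the trigger /p/ (stop).
A voiced alveolar stop is [d], so the surface segment is [d].
The same rule applies at the second boundary: /χ/ → [q] next to /ɢ/.

[zadpaqɢɛku]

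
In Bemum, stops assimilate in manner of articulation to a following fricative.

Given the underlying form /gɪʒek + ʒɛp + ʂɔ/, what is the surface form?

[gɪʒexʒɛɸʂɔ]

The rule targets /k/ (voiceless velar stop), which sits before the trigger /ʒ/ (fricative).
The voiceless velar fricative is [x], so /k/ → [x].
At the second juncture, /p/ likewise becomes [ɸ] adjacent to /ʂ/.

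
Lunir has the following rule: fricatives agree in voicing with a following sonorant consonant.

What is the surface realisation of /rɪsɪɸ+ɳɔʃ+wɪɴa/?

The rule targets /ɸ/ (voiceless bilabial fricative), which sits before the trigger /ɳ/ (voiced).
Changing only its voicing to voiced gives [β] — the voiced bilabial fricative.
At the second juncture, /ʃ/ likewise becomes [ʒ] adjacent to /w/.

[rɪsɪβɳɔʒwɪɴa]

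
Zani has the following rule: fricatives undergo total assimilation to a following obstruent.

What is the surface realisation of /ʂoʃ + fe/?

/ʃ/ is the segment targeted by the rule; it sits immediately before /f/, so it assimilates completely and surfaces as [f].

[ʂoffe]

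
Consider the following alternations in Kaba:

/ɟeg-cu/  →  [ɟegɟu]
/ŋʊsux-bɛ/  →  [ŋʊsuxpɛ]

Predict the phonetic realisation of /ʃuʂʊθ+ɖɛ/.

The data show progressive voicing assimilation: /c/ → [ɟ] after /g/; /b/ → [p] after /x/. In each pair only voicing changes, matching the preceding consonant, while place and manner stay constant.
/ɖ/ is a voiced retroflex stop. The preceding trigger /θ/ is voiceless, so /ɖ/ must become voiceless as well.
The voiceless retroflex stop is [ʈ], so /ɖ/ → [ʈ].

[ʃuʂʊθʈɛ]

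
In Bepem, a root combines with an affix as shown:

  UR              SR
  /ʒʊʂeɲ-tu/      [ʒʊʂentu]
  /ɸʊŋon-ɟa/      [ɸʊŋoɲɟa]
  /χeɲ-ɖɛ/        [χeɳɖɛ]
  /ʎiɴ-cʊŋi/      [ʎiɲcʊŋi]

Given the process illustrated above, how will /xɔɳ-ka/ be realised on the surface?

[xɔŋka]

The data show regressive place assimilation: /ɲ/ → [n] before /t/; /n/ → [ɲ] before /ɟ/; /ɲ/ → [ɳ] before /ɖ/; /ɴ/ → [ɲ] before /c/. In each pair only place changes, matching the following consonant, while manner and voice stay constant.
The rule targets /ɳ/ (voiced retroflex nasal), which sits before the trigger /k/ (velar).
Changing only its place to velar gives [ŋ] — the voiced velar nasal.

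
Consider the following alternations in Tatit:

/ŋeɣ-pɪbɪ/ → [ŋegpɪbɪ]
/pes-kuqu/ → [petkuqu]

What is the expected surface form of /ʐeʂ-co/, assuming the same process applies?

[ʐeʈco]

The data show regressive manner assimilation: /ɣ/ → [g] before /p/; /s/ → [t] before /k/. In each pair only manner changes, matching the following consonant, while place and voice stay constant.
/ʂ/ is a voiceless retroflex fricative. The following trigger /c/ is a stop, so /ʂ/ must become a stop as well.
Changing only its manner to stop gives [ʈ] — the voiceless retroflex stop.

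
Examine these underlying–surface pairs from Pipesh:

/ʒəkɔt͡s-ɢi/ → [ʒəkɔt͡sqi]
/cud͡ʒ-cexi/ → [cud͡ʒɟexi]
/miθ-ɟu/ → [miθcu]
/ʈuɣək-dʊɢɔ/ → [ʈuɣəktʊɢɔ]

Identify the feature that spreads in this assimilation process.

Underlying /ɢ/ is realised as [q] next to /t͡s/; /t͡s/ itself does not change.
/ɢ/ is voiced while /t͡s/ is voiceless; the output [q] is voiceless, matching the trigger — so the feature that spreads is voicing.
The other alternating forms pattern the same way: /c/ → [ɟ] after /d͡ʒ/ (voiceless → voiced, matching voiced); /ɟ/ → [c] after /θ/ (voiced → voiceless, matching voiceless); /d/ → [t] after /k/ (voiced → voiceless, matching voiceless) — only voicing changes, and always toward the preceding segment.

voicing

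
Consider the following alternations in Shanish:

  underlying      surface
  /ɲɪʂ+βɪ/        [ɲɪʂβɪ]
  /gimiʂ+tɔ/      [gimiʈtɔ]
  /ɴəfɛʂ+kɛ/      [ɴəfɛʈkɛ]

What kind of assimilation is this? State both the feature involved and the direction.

The segment that alternates is /ʂ/, which surfaces as [ʈ] when adjacent to /t/.
/ʂ/ is a fricative while /t/ is a stop; the output [ʈ] is a stop, matching the trigger — so the feature that spreads is manner.
Place and voice are unchanged, so the assimilation is partial, not total.
The same holds elsewhere in the data: /ʂ/ → [ʈ] before /k/ (fricative → stop, matching a stop) — only manner changes, and always toward the following segment.
Nothing changes in [ɲɪʂβɪ]: there the adjacent consonants already agree in manner (/ʂ/ and /β/ are both fricatives), so this form is consistent with the same rule.
Since the segment that changes precedes the conditioning segment, the assimilation is regressive.

regressive manner assimilation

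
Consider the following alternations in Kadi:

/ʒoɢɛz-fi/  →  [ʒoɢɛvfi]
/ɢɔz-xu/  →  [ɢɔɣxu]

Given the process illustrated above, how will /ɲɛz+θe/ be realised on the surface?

The data show regressive place assimilation: /z/ → [v] before /f/; /z/ → [ɣ] before /x/. In each pair only place changes, matching the following consonant, while manner and voice stay constant.
/z/ is a voiced alveolar fricative. The following trigger /θ/ is dental, so /z/ must become dental as well.
A voiced dental fricative is [ð], so the surface segment is [ð].

[ɲɛðθe]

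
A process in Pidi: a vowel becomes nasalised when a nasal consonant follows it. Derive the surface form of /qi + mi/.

[qĩmi]

The vowel /i/ is adjacent to the following nasal /m/, so it acquires [+nasal] and surfaces as [ĩ].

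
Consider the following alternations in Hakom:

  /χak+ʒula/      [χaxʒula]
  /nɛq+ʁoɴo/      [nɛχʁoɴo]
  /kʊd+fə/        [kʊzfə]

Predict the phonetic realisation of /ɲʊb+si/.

[ɲʊβsi]

The data show regressive manner assimilation: /k/ → [x] before /ʒ/; /q/ → [χ] before /ʁ/; /d/ → [z] before /f/. In each pair only manner changes, matching the following consonant, while place and voice stay constant.
The rule targets /b/ (voiced bilabial stop), which sits before the trigger /s/ (fricative).
Changing only its manner to fricative gives [β] — the voiced bilabial fricative.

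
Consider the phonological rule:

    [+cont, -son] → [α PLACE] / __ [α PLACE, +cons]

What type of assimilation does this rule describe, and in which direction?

The rule copies the place features (abbreviated [PLACE]) from the environment onto the target, so the assimilating feature is place.
Since the environment is written after the underscore, the trigger follows the target; the direction is regressive.

regressive place assimilation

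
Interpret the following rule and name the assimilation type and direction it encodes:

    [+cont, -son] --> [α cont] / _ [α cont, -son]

The shared variable α links the value of [cont] on the target to that of the neighbouring obstruent. [cont] distinguishes stops from fricatives — a manner-of-articulation feature — so this is manner assimilation.
The conditioning segment sits to the right of the focus bar, meaning the trigger follows the segment that changes — regressive assimilation.

regressive manner assimilation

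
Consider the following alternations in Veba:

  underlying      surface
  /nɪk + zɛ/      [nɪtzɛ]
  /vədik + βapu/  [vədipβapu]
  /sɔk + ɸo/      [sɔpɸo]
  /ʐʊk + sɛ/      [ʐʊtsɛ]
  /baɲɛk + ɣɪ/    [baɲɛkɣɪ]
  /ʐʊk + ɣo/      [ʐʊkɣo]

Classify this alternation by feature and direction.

regressive place assimilation

Underlying /k/ is realised as [t] next to /z/; /z/ itself does not change.
The change velar → alveolar matches the place of the following /z/, identifying this as place assimilation.
Manner and voice are unchanged, so the assimilation is partial, not total.
The same holds elsewhere in the data: /k/ → [p] before /β/ (velar → bilabial, matching bilabial); /k/ → [p] before /ɸ/ (velar → bilabial, matching bilabial); /k/ → [t] before /s/ (velar → alveolar, matching alveolar) — only place changes, and always toward the following segment.
No alternation appears in [baɲɛkɣɪ], [ʐʊkɣo]: there the adjacent consonants already agree in place (/k/ and /ɣ/ are both velar; /k/ and /ɣ/ are both velar), so these forms are consistent with the same rule.
The trigger is the following segment, so the direction is regressive (anticipatory).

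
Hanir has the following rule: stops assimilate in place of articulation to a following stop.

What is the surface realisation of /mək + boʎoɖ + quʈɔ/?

/k/ is a voiceless velar stop. The following trigger /b/ is bilabial, so /k/ must become bilabial as well.
A voiceless bilabial stop is [p], so the surface segment is [p].
The same rule applies at the second boundary: /ɖ/ → [ɢ] next to /q/.

[məpboʎoɢquʈɔ]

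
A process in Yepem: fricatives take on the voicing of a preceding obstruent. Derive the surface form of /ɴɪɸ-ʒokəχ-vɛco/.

[ɴɪɸʃokəχfɛco]

/ʒ/ is a voiced postalveolar fricative. The preceding trigger /ɸ/ is voiceless, so /ʒ/ must become voiceless as well.
The voiceless postalveolar fricative is [ʃ], so /ʒ/ → [ʃ].
At the second juncture, /v/ likewise becomes [f] adjacent to /χ/.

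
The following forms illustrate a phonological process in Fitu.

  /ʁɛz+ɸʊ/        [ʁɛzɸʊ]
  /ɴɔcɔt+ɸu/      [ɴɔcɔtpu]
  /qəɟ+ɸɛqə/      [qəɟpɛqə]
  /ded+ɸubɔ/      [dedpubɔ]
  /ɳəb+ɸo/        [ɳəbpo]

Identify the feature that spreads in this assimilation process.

Underlying /ɸ/ is realised as [p] next to /t/; /t/ itself does not change.
/ɸ/ is a fricative while /t/ is a stop; the output [p] is a stop, matching the trigger — so the feature that spreads is manner.
The other alternating forms pattern the same way: /ɸ/ → [p] after /ɟ/ (fricative → stop, matching a stop); /ɸ/ → [p] after /d/ (fricative → stop, matching a stop); /ɸ/ → [p] after /b/ (fricative → stop, matching a stop) — only manner changes, and always toward the preceding segment.
Nothing changes in [ʁɛzɸʊ]: there the adjacent consonants already agree in manner (/ɸ/ and /z/ are both fricatives), so this form is consistent with the same rule.

manner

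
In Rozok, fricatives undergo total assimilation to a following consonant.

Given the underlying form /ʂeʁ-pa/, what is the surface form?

/ʁ/ is the segment targeted by the rule; it sits immediately before /p/, so it assimilates completely and surfaces as [p].

[ʂeppa]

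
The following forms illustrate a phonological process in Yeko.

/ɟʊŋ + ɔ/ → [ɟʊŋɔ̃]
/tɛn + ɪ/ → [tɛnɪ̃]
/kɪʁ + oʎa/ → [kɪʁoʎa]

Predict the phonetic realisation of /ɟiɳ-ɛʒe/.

The data show progressive nasality assimilation (vowel nasalisation): /ɔ/ → [ɔ̃] after /ŋ/; /ɪ/ → [ɪ̃] after /n/ — a vowel is nasalised by an immediately preceding nasal consonant.
No change occurs in [kɪʁoʎa] because the vowel at the boundary is adjacent to an oral consonant, not a nasal (/o/ next to /ʁ/).
The vowel /ɛ/ is adjacent to the preceding nasal /ɳ/, so it acquires [+nasal] and surfaces as [ɛ̃].

[ɟiɳɛ̃ʒe]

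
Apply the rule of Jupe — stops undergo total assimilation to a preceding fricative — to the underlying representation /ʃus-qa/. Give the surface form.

[ʃussa]

/q/ is the segment targeted by the rule; it sits immediately after /s/, so it assimilates completely and surfaces as [s].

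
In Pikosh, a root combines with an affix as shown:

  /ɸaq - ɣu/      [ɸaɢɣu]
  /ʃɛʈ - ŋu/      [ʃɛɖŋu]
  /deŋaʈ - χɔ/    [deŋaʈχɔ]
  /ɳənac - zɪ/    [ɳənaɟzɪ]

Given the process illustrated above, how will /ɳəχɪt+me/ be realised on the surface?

The data show regressive voicing assimilation: /q/ → [ɢ] before /ɣ/; /ʈ/ → [ɖ] before /ŋ/; /c/ → [ɟ] before /z/. In each pair only voicing changes, matching the following consonant, while place and manner stay constant.
No alternation appears in [deŋaʈχɔ]: there the adjacent consonants already agree in voicing (/ʈ/ and /χ/ are both voiceless), so this form is consistent with the same rule.
/t/ is a voiceless alveolar stop. The following trigger /m/ is voiced, so /t/ must become voiced as well.
Changing only its voicing to voiced gives [d] — the voiced alveolar stop.

[ɳəχɪdme]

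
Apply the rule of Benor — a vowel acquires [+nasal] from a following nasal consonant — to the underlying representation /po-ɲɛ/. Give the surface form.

[põɲɛ]

/o/ sits next to the nasal /ɲ/ and is therefore nasalised to [õ].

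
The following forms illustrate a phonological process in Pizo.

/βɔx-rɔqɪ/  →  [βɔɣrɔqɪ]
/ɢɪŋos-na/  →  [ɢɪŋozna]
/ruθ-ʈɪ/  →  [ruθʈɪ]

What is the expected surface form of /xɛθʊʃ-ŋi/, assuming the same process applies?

[xɛθʊʒŋi]

The data show regressive voicing assimilation: /x/ → [ɣ] before /r/; /s/ → [z] before /n/. In each pair only voicing changes, matching the following consonant, while place and manner stay constant.
No alternation appears in [ruθʈɪ]: there the adjacent consonants already agree in voicing (/θ/ and /ʈ/ are both voiceless), so this form is consistent with the same rule.
The rule targets /ʃ/ (voiceless postalveolar fricative), which sits before the trigger /ŋ/ (voiced).
The voiced postalveolar fricative is [ʒ], so /ʃ/ → [ʒ].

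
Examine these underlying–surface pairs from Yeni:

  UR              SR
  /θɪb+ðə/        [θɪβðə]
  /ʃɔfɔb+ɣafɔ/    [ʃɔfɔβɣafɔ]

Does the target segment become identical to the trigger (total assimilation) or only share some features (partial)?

The segment that alternates is /b/, which surfaces as [β] when adjacent to /ð/.
The change stop → fricative matches the manner of the following /ð/, identifying this as manner assimilation.
Place and voice are unchanged, so the assimilation is partial, not total.
The other alternating form patterns the same way: /b/ → [β] before /ɣ/ (stop → fricative, matching a fricative) — only manner changes, and always toward the following segment.

partial assimilation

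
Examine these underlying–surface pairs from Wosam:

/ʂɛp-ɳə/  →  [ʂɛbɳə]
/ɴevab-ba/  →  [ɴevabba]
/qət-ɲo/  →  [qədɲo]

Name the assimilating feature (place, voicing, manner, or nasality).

voicing

Comparing underlying and surface forms, /p/ → [b] is the alternation; the neighbouring /ɳ/ is constant.
The change voiceless → voiced matches the voicing of the following /ɳ/, identifying this as voicing assimilation.
The same holds elsewhere in the data: /t/ → [d] before /ɲ/ (voiceless → voiced, matching voiced) — only voicing changes, and always toward the following segment.
Nothing changes in [ɴevabba]: there the adjacent consonants already agree in voicing (/b/ and /b/ are both voiced), so this form is consistent with the same rule.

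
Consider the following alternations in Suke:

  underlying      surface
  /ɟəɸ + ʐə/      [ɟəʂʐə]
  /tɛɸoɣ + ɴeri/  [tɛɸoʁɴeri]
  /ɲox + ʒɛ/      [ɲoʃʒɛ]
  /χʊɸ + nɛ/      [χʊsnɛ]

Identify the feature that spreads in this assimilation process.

place

Comparing underlying and surface forms, /ɸ/ → [ʂ] is the alternation; the neighbouring /ʐ/ is constant.
The change bilabial → retroflex matches the place of the following /ʐ/, identifying this as place assimilation.
The same holds elsewhere in the data: /ɣ/ → [ʁ] before /ɴ/ (velar → uvular, matching uvular); /x/ → [ʃ] before /ʒ/ (velar → postalveolar, matching postalveolar); /ɸ/ → [s] before /n/ (bilabial → alveolar, matching alveolar) — only place changes, and always toward the following segment.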